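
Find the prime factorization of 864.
2^5 × 3^3

Divide by primes starting from smallest:
864 ÷ 2 = 432
432 ÷ 2 = 216
216 ÷ 2 = 108
108 ÷ 2 = 54
54 ÷ 2 = 27
27 ÷ 3 = 9
9 ÷ 3 = 3
3 ÷ 3 = 1

864 = 2^5 × 3^3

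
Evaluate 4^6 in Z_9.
6 = 4 + 2 (binary 110). Repeated squaring mod 9: 4^1 ≡ 4; 4^2 ≡ 4² = 16 ≡ 7; 4^4 ≡ 7² = 49 ≡ 4. Multiply: 4^6 = 4^4 × 4^2 ≡ 4 × 7 (mod 9): 4 × 7 = 28 ≡ 1. So 4^6 ≡ 1 (mod 9).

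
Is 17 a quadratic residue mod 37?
By Euler's criterion: 17^{18} ≡ 36 (mod 37). Since this equals -1 (≡ 36), 17 is not a QR.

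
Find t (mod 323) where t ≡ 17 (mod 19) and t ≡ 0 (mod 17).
M = 19 × 17 = 323. M₁ = 17, y₁ ≡ 9 (mod 19). M₂ = 19, y₂ ≡ 9 (mod 17). t = 17×17×9 + 0×19×9 ≡ 17 (mod 323)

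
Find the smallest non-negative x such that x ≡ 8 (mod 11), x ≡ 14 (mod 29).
217

Using the Chinese Remainder Theorem:
M = product of moduli = 319
For equation 1: M_1 = 29, 29 ≡ 7 (mod 11), inverse of 29 mod 11 is 8 (check: 7 × 8 = 56 ≡ 1 (mod 11))
For equation 2: M_2 = 11, 11 ≡ 11 (mod 29), inverse of 11 mod 29 is 8 (check: 11 × 8 = 88 ≡ 1 (mod 29))
Combine: x ≡ Σ r_i×M_i×(M_i⁻¹ mod m_i) = 8×29×8 + 14×11×8 = 1856 + 1232 = 3088
3088 mod 319 = 217
x ≡ 217 (mod 319)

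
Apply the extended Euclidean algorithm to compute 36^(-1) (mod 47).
Extended GCD: 36(17) + 47(-13) = 1. So 36^(-1) ≡ 17 ≡ 17 (mod 47). Verify: 36 × 17 = 612 ≡ 1 (mod 47)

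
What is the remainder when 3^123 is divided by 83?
Using Fermat: 3^{82} ≡ 1 (mod 83). 123 ≡ 41 (mod 82). So 3^{123} ≡ 3^{41} ≡ 1 (mod 83)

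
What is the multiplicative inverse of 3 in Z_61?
41

Using Extended Euclidean Algorithm:
gcd(3, 61) = 1
Bezout coefficients: 3 × -20 + 61 × 1 = 1
So 3 × -20 ≡ 1 (mod 61)
The inverse is -20 mod 61 = 41
Verification: 3 × 41 = 123 = 2 × 61 + 1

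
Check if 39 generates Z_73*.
p - 1 = 72 has prime divisors 2, 3. Check 39^(72/q) mod 73 for each: 39^(72/2) = 39^36 ≡ 72, 39^(72/3) = 39^24 ≡ 64 (mod 73). None of these is 1, so 39 has order 72 = φ(73), so it is a primitive root mod 73.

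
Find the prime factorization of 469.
7 × 67

Divide by primes starting from smallest:
469 ÷ 7 = 67
67 ÷ 67 = 1

469 = 7 × 67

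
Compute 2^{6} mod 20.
4

Using successive squaring:
Binary expansion of 6: 110
Powers of 2 mod 20 (each is the square of the previous):
  2^1 ≡ 2 (mod 20)
  2^2 ≡ 2² = 4 ≡ 4 (mod 20)
  2^4 ≡ 4² = 16 ≡ 16 (mod 20)
6 = 4 + 2, so 2^6 = 2^4 × 2^2 ≡ 16 × 4 (mod 20)
Multiplying step by step:
  16 × 4 = 64 ≡ 4 (mod 20)
Result: 2^6 ≡ 4 (mod 20)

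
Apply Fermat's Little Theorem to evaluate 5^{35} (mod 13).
8

By Fermat's Little Theorem, a^(p-1) ≡ 1 (mod p) for prime p and gcd(a, p) = 1
Here p = 13, so 5^12 ≡ 1 (mod 13)
We can reduce the exponent: 35 mod 12 = 11
So 5^35 ≡ 5^11 (mod 13)
Computing: 5^11 mod 13 = 8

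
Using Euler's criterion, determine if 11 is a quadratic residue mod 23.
By Euler's criterion: 11^{11} ≡ 22 (mod 23). Since this equals -1 (≡ 22), 11 is not a QR.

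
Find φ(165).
80

Prime factorization: 165 = 3 × 5 × 11
Using the formula φ(n) = n × Π(1 - 1/p) for each prime factor p:
φ(165) = 165 × (1 - 1/3) × (1 - 1/5) × (1 - 1/11)
φ(165) = 80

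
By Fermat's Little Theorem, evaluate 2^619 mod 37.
By Fermat: 2^{36} ≡ 1 (mod 37). 619 ≡ 7 (mod 36). So 2^{619} ≡ 2^{7} ≡ 17 (mod 37)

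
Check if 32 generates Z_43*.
p - 1 = 42 has prime divisors 2, 3, 7. Check 32^(42/q) mod 43 for each: 32^(42/2) = 32^21 ≡ 42, 32^(42/3) = 32^14 ≡ 1, 32^(42/7) = 32^6 ≡ 4 (mod 43). Since 32^14 ≡ 1 (mod 43), the order of 32 divides 14 (in fact the order is 14) ≠ 42, so it is not a primitive root.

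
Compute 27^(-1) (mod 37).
27^(-1) ≡ 11 (mod 37). Verification: 27 × 11 = 297 ≡ 1 (mod 37)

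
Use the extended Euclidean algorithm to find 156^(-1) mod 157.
Extended GCD: 156(-1) + 157(1) = 1. So 156^(-1) ≡ 156 ≡ 156 (mod 157). Verify: 156 × 156 = 24336 ≡ 1 (mod 157)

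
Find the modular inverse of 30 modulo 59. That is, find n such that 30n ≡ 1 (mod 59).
2

Using Extended Euclidean Algorithm:
gcd(30, 59) = 1
Bezout coefficients: 30 × 2 + 59 × -1 = 1
So 30 × 2 ≡ 1 (mod 59)
The inverse is 2 mod 59 = 2
Verification: 30 × 2 = 60 = 1 × 59 + 1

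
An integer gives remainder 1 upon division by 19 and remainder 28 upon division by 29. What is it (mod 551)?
M = 19 × 29 = 551. M₁ = 29, y₁ ≡ 2 (mod 19). M₂ = 19, y₂ ≡ 26 (mod 29). t = 1×29×2 + 28×19×26 ≡ 115 (mod 551). The smallest positive such number is 115.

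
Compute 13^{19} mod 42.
13

Using successive squaring:
Binary expansion of 19: 10011
Powers of 13 mod 42 (each is the square of the previous):
  13^1 ≡ 13 (mod 42)
  13^2 ≡ 13² = 169 ≡ 1 (mod 42)
  13^4 ≡ 1² = 1 ≡ 1 (mod 42)
  13^8 ≡ 1² = 1 ≡ 1 (mod 42)
  13^16 ≡ 1² = 1 ≡ 1 (mod 42)
19 = 16 + 2 + 1, so 13^19 = 13^16 × 13^2 × 13^1 ≡ 1 × 1 × 13 (mod 42)
Multiplying step by step:
  1 × 1 = 1 ≡ 1 (mod 42)
  1 × 13 = 13 ≡ 13 (mod 42)
Result: 13^19 ≡ 13 (mod 42)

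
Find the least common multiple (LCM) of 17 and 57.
969

First find GCD(17, 57) using the Euclidean algorithm:
17 = 0 × 57 + 17
57 = 3 × 17 + 6
17 = 2 × 6 + 5
6 = 1 × 5 + 1
5 = 5 × 1 + 0
GCD(17, 57) = 1

LCM formula: LCM(a, b) = (a × b) / GCD(a, b)
LCM(17, 57) = (17 × 57) / 1
LCM(17, 57) = 969 / 1
LCM(17, 57) = 969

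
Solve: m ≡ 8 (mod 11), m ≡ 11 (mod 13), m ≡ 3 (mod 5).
M = 11 × 13 × 5 = 715. M₁ = 65, y₁ ≡ 10 (mod 11). M₂ = 55, y₂ ≡ 9 (mod 13). M₃ = 143, y₃ ≡ 2 (mod 5). m = 8×65×10 + 11×55×9 + 3×143×2 ≡ 63 (mod 715)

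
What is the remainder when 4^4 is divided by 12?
4 = 4 (binary 100). Repeated squaring mod 12: 4^1 ≡ 4; 4^2 ≡ 4² = 16 ≡ 4; 4^4 ≡ 4² = 16 ≡ 4. So 4^4 ≡ 4 (mod 12).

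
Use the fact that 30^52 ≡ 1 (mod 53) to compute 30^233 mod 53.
By Fermat: 30^{52} ≡ 1 (mod 53). 233 = 4×52 + 25. So 30^{233} ≡ 30^{25} ≡ 30 (mod 53)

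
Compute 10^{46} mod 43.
24

Using successive squaring:
Binary expansion of 46: 101110
Powers of 10 mod 43 (each is the square of the previous):
  10^1 ≡ 10 (mod 43)
  10^2 ≡ 10² = 100 ≡ 14 (mod 43)
  10^4 ≡ 14² = 196 ≡ 24 (mod 43)
  10^8 ≡ 24² = 576 ≡ 17 (mod 43)
  10^16 ≡ 17² = 289 ≡ 31 (mod 43)
  10^32 ≡ 31² = 961 ≡ 15 (mod 43)
46 = 32 + 8 + 4 + 2, so 10^46 = 10^32 × 10^8 × 10^4 × 10^2 ≡ 15 × 17 × 24 × 14 (mod 43)
Multiplying step by step:
  15 × 17 = 255 ≡ 40 (mod 43)
  40 × 24 = 960 ≡ 14 (mod 43)
  14 × 14 = 196 ≡ 24 (mod 43)
Result: 10^46 ≡ 24 (mod 43)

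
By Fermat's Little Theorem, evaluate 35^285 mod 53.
By Fermat: 35^{52} ≡ 1 (mod 53). 285 = 5×52 + 25. So 35^{285} ≡ 35^{25} ≡ 3 (mod 53)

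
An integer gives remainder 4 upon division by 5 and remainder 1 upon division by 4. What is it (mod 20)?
M = 5 × 4 = 20. M₁ = 4, y₁ ≡ 4 (mod 5). M₂ = 5, y₂ ≡ 1 (mod 4). k = 4×4×4 + 1×5×1 ≡ 9 (mod 20). The smallest positive such number is 9.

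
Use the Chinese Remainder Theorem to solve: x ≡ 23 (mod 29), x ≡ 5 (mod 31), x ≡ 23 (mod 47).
24557

Using the Chinese Remainder Theorem:
M = product of moduli = 42253
For equation 1: M_1 = 1457, 1457 ≡ 7 (mod 29), inverse of 1457 mod 29 is 25 (check: 7 × 25 = 175 ≡ 1 (mod 29))
For equation 2: M_2 = 1363, 1363 ≡ 30 (mod 31), inverse of 1363 mod 31 is 30 (check: 30 × 30 = 900 ≡ 1 (mod 31))
For equation 3: M_3 = 899, 899 ≡ 6 (mod 47), inverse of 899 mod 47 is 8 (check: 6 × 8 = 48 ≡ 1 (mod 47))
Combine: x ≡ Σ r_i×M_i×(M_i⁻¹ mod m_i) = 23×1457×25 + 5×1363×30 + 23×899×8 = 837775 + 204450 + 165416 = 1207641
1207641 mod 42253 = 24557
x ≡ 24557 (mod 42253)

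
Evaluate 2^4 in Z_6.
4 = 4 (binary 100). Repeated squaring mod 6: 2^1 ≡ 2; 2^2 ≡ 2² = 4 ≡ 4; 2^4 ≡ 4² = 16 ≡ 4. So 2^4 ≡ 4 (mod 6).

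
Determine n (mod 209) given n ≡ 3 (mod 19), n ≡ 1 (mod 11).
155

Using the Chinese Remainder Theorem:
M = product of moduli = 209
For equation 1: M_1 = 11, 11 ≡ 11 (mod 19), inverse of 11 mod 19 is 7 (check: 11 × 7 = 77 ≡ 1 (mod 19))
For equation 2: M_2 = 19, 19 ≡ 8 (mod 11), inverse of 19 mod 11 is 7 (check: 8 × 7 = 56 ≡ 1 (mod 11))
Combine: n ≡ Σ r_i×M_i×(M_i⁻¹ mod m_i) = 3×11×7 + 1×19×7 = 231 + 133 = 364
364 mod 209 = 155
n ≡ 155 (mod 209)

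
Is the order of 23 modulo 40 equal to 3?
No, the actual order is 4, not 3.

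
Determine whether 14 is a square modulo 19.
By Euler's criterion: 14^{9} ≡ 18 (mod 19). Since this equals -1 (≡ 18), 14 is not a QR.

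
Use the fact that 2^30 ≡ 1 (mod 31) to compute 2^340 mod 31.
By Fermat: 2^{30} ≡ 1 (mod 31). 340 ≡ 10 (mod 30). So 2^{340} ≡ 2^{10} ≡ 1 (mod 31)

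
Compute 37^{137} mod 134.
29

Using successive squaring:
Binary expansion of 137: 10001001
Powers of 37 mod 134 (each is the square of the previous):
  37^1 ≡ 37 (mod 134)
  37^2 ≡ 37² = 1369 ≡ 29 (mod 134)
  37^4 ≡ 29² = 841 ≡ 37 (mod 134)
  37^8 ≡ 37² = 1369 ≡ 29 (mod 134)
  37^16 ≡ 29² = 841 ≡ 37 (mod 134)
  37^32 ≡ 37² = 1369 ≡ 29 (mod 134)
  37^64 ≡ 29² = 841 ≡ 37 (mod 134)
  37^128 ≡ 37² = 1369 ≡ 29 (mod 134)
137 = 128 + 8 + 1, so 37^137 = 37^128 × 37^8 × 37^1 ≡ 29 × 29 × 37 (mod 134)
Multiplying step by step:
  29 × 29 = 841 ≡ 37 (mod 134)
  37 × 37 = 1369 ≡ 29 (mod 134)
Result: 37^137 ≡ 29 (mod 134)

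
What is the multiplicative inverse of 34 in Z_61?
34^(-1) ≡ 9 (mod 61). Verification: 34 × 9 = 306 ≡ 1 (mod 61)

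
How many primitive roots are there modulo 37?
12

The number of primitive roots modulo p is φ(p-1) = φ(36)
φ(36) = 12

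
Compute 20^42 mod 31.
Using Fermat: 20^{30} ≡ 1 (mod 31). 42 ≡ 12 (mod 30). So 20^{42} ≡ 20^{12} ≡ 16 (mod 31)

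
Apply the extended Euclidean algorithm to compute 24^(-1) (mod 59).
Extended GCD: 24(-27) + 59(11) = 1. So 24^(-1) ≡ 32 ≡ 32 (mod 59). Verify: 24 × 32 = 768 ≡ 1 (mod 59)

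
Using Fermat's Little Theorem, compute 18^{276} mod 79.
65

By Fermat's Little Theorem, a^(p-1) ≡ 1 (mod p) for prime p and gcd(a, p) = 1
Here p = 79, so 18^78 ≡ 1 (mod 79)
We can reduce the exponent: 276 mod 78 = 42
So 18^276 ≡ 18^42 (mod 79)
Computing: 18^42 mod 79 = 65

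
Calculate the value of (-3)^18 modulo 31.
Using repeated squaring. (-3) ≡ 28 (mod 31). 18 = 16 + 2 (binary 10010). Repeated squaring mod 31: 28^1 ≡ 28; 28^2 ≡ 28² = 784 ≡ 9; 28^4 ≡ 9² = 81 ≡ 19; 28^8 ≡ 19² = 361 ≡ 20; 28^16 ≡ 20² = 400 ≡ 28. Multiply: (-3)^18 ≡ 28^16 × 28^2 ≡ 28 × 9 (mod 31): 28 × 9 = 252 ≡ 4. So (-3)^18 ≡ 4 (mod 31).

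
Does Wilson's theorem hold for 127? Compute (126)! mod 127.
(126)! mod 127 = 126. Since this equals -1 (mod 127), Wilson confirms 127 is prime.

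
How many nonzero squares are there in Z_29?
For prime 29, there are (p-1)/2 = (29-1)/2 = 14 quadratic residues (excluding 0).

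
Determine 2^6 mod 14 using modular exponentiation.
6 = 4 + 2 (binary 110). Repeated squaring mod 14: 2^1 ≡ 2; 2^2 ≡ 2² = 4 ≡ 4; 2^4 ≡ 4² = 16 ≡ 2. Multiply: 2^6 = 2^4 × 2^2 ≡ 2 × 4 (mod 14): 2 × 4 = 8 ≡ 8. So 2^6 ≡ 8 (mod 14).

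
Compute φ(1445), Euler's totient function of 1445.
1088

Prime factorization: 1445 = 5 × 17^2
Using the formula φ(n) = n × Π(1 - 1/p) for each prime factor p:
φ(1445) = 1445 × (1 - 1/5) × (1 - 1/17)
φ(1445) = 1088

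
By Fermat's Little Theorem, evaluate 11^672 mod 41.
By Fermat: 11^{40} ≡ 1 (mod 41). 672 ≡ 32 (mod 40). So 11^{672} ≡ 11^{32} ≡ 18 (mod 41)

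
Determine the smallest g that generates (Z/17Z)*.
3

A primitive root g modulo p has order p-1 = 16
Prime divisors of 16: [2]
g is a primitive root iff g^(16/q) ≢ 1 (mod 17) for each prime divisor q
Testing small values:
  g = 2: 2^8 ≡ 1 (mod 17) → 2^8 ≡ 1, not primitive root
  g = 3: 3^8 ≡ 16 (mod 17) → none is 1, primitive root!
The smallest primitive root is 3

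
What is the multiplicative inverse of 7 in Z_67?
48

Using Extended Euclidean Algorithm:
gcd(7, 67) = 1
Bezout coefficients: 7 × -19 + 67 × 2 = 1
So 7 × -19 ≡ 1 (mod 67)
The inverse is -19 mod 67 = 48
Verification: 7 × 48 = 336 = 5 × 67 + 1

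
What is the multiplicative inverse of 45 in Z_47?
45^(-1) ≡ 23 (mod 47). Verification: 45 × 23 = 1035 ≡ 1 (mod 47)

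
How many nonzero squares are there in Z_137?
For prime 137, there are (p-1)/2 = (137-1)/2 = 68 quadratic residues (excluding 0).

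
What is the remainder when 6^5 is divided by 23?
5 = 4 + 1 (binary 101). Repeated squaring mod 23: 6^1 ≡ 6; 6^2 ≡ 6² = 36 ≡ 13; 6^4 ≡ 13² = 169 ≡ 8. Multiply: 6^5 = 6^4 × 6^1 ≡ 8 × 6 (mod 23): 8 × 6 = 48 ≡ 2. So 6^5 ≡ 2 (mod 23).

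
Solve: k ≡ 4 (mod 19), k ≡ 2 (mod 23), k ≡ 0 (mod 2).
M = 19 × 23 × 2 = 874. M₁ = 46, y₁ ≡ 12 (mod 19). M₂ = 38, y₂ ≡ 20 (mod 23). M₃ = 437, y₃ ≡ 1 (mod 2). k = 4×46×12 + 2×38×20 + 0×437×1 ≡ 232 (mod 874)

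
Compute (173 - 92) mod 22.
15

(173 - 92) = 81
81 mod 22 = 15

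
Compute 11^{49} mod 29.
17

Using successive squaring:
Binary expansion of 49: 110001
Powers of 11 mod 29 (each is the square of the previous):
  11^1 ≡ 11 (mod 29)
  11^2 ≡ 11² = 121 ≡ 5 (mod 29)
  11^4 ≡ 5² = 25 ≡ 25 (mod 29)
  11^8 ≡ 25² = 625 ≡ 16 (mod 29)
  11^16 ≡ 16² = 256 ≡ 24 (mod 29)
  11^32 ≡ 24² = 576 ≡ 25 (mod 29)
49 = 32 + 16 + 1, so 11^49 = 11^32 × 11^16 × 11^1 ≡ 25 × 24 × 11 (mod 29)
Multiplying step by step:
  25 × 24 = 600 ≡ 20 (mod 29)
  20 × 11 = 220 ≡ 17 (mod 29)
Result: 11^49 ≡ 17 (mod 29)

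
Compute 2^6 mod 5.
6 = 4 + 2 (binary 110). Repeated squaring mod 5: 2^1 ≡ 2; 2^2 ≡ 2² = 4 ≡ 4; 2^4 ≡ 4² = 16 ≡ 1. Multiply: 2^6 = 2^4 × 2^2 ≡ 1 × 4 (mod 5): 1 × 4 = 4 ≡ 4. So 2^6 ≡ 4 (mod 5).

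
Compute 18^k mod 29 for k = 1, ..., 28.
g^1, g^2, ..., g^{28} mod 29: {18, 5, 3, 25, 15, 9, 17, 16, 27, 22, 19, 23, 8, 28, 11, 24, 26, 4, 14, 20, 12, 13, 2, 7, 10, 6, 21, 1}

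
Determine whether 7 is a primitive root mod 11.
p - 1 = 10 has prime divisors 2, 5. Check 7^(10/q) mod 11 for each: 7^(10/2) = 7^5 ≡ 10, 7^(10/5) = 7^2 ≡ 5 (mod 11). None of these is 1, so 7 has order 10 = φ(11), so it is a primitive root mod 11.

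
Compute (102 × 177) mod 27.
18

(102 × 177) = 18054
18054 mod 27 = 18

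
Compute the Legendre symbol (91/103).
(91/103) = 91^{51} mod 103 = 1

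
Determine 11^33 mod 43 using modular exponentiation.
Using repeated squaring. 33 = 32 + 1 (binary 100001). Repeated squaring mod 43: 11^1 ≡ 11; 11^2 ≡ 11² = 121 ≡ 35; 11^4 ≡ 35² = 1225 ≡ 21; 11^8 ≡ 21² = 441 ≡ 11; 11^16 ≡ 11² = 121 ≡ 35; 11^32 ≡ 35² = 1225 ≡ 21. Multiply: 11^33 = 11^32 × 11^1 ≡ 21 × 11 (mod 43): 21 × 11 = 231 ≡ 16. So 11^33 ≡ 16 (mod 43).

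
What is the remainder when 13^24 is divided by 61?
Using repeated squaring. 24 = 16 + 8 (binary 11000). Repeated squaring mod 61: 13^1 ≡ 13; 13^2 ≡ 13² = 169 ≡ 47; 13^4 ≡ 47² = 2209 ≡ 13; 13^8 ≡ 13² = 169 ≡ 47; 13^16 ≡ 47² = 2209 ≡ 13. Multiply: 13^24 = 13^16 × 13^8 ≡ 13 × 47 (mod 61): 13 × 47 = 611 ≡ 1. So 13^24 ≡ 1 (mod 61).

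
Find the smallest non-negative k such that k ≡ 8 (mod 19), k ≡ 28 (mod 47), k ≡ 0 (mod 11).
4587

Using the Chinese Remainder Theorem:
M = product of moduli = 9823
For equation 1: M_1 = 517, 517 ≡ 4 (mod 19), inverse of 517 mod 19 is 5 (check: 4 × 5 = 20 ≡ 1 (mod 19))
For equation 2: M_2 = 209, 209 ≡ 21 (mod 47), inverse of 209 mod 47 is 9 (check: 21 × 9 = 189 ≡ 1 (mod 47))
For equation 3: M_3 = 893, 893 ≡ 2 (mod 11), inverse of 893 mod 11 is 6 (check: 2 × 6 = 12 ≡ 1 (mod 11))
Combine: k ≡ Σ r_i×M_i×(M_i⁻¹ mod m_i) = 8×517×5 + 28×209×9 + 0×893×6 = 20680 + 52668 + 0 = 73348
73348 mod 9823 = 4587
k ≡ 4587 (mod 9823)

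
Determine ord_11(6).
Powers of 6 mod 11: 6^1≡6, 6^2≡3, 6^3≡7, 6^4≡9, 6^5≡10, 6^6≡5, 6^7≡8, 6^8≡4, 6^9≡2, 6^10≡1. Order = 10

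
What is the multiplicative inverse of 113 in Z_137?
113^(-1) ≡ 97 (mod 137). Verification: 113 × 97 = 10961 ≡ 1 (mod 137)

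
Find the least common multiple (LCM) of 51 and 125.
6375

First find GCD(51, 125) using the Euclidean algorithm:
51 = 0 × 125 + 51
125 = 2 × 51 + 23
51 = 2 × 23 + 5
23 = 4 × 5 + 3
5 = 1 × 3 + 2
3 = 1 × 2 + 1
2 = 2 × 1 + 0
GCD(51, 125) = 1

LCM formula: LCM(a, b) = (a × b) / GCD(a, b)
LCM(51, 125) = (51 × 125) / 1
LCM(51, 125) = 6375 / 1
LCM(51, 125) = 6375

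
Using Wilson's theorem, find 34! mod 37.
(36)! = (34)! × (35) × (36) ≡ -1 (mod 37). So (34)! ≡ -1 × [(36)(35)]^(-1) ≡ 18 (mod 37)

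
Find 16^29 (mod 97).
Using repeated squaring. 29 = 16 + 8 + 4 + 1 (binary 11101). Repeated squaring mod 97: 16^1 ≡ 16; 16^2 ≡ 16² = 256 ≡ 62; 16^4 ≡ 62² = 3844 ≡ 61; 16^8 ≡ 61² = 3721 ≡ 35; 16^16 ≡ 35² = 1225 ≡ 61. Multiply: 16^29 = 16^16 × 16^8 × 16^4 × 16^1 ≡ 61 × 35 × 61 × 16 (mod 97): 61 × 35 = 2135 ≡ 1; 1 × 61 = 61 ≡ 61; 61 × 16 = 976 ≡ 6. So 16^29 ≡ 6 (mod 97).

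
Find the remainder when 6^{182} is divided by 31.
By Fermat: 6^{30} ≡ 1 (mod 31). 182 = 6×30 + 2. So 6^{182} ≡ 6^{2} ≡ 5 (mod 31)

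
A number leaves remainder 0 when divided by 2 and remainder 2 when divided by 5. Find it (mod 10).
M = 2 × 5 = 10. M₁ = 5, y₁ ≡ 1 (mod 2). M₂ = 2, y₂ ≡ 3 (mod 5). k = 0×5×1 + 2×2×3 ≡ 2 (mod 10)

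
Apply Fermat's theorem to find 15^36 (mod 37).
By Fermat's Little Theorem, 15^{36} ≡ 1 (mod 37) since 37 is prime and gcd(15, 37) = 1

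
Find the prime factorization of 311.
311

Divide by primes starting from smallest:
311 ÷ 311 = 1

311 = 311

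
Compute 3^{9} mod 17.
14

Using successive squaring:
Binary expansion of 9: 1001
Powers of 3 mod 17 (each is the square of the previous):
  3^1 ≡ 3 (mod 17)
  3^2 ≡ 3² = 9 ≡ 9 (mod 17)
  3^4 ≡ 9² = 81 ≡ 13 (mod 17)
  3^8 ≡ 13² = 169 ≡ 16 (mod 17)
9 = 8 + 1, so 3^9 = 3^8 × 3^1 ≡ 16 × 3 (mod 17)
Multiplying step by step:
  16 × 3 = 48 ≡ 14 (mod 17)
Result: 3^9 ≡ 14 (mod 17)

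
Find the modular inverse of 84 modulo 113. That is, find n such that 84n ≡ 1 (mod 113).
74

Using Extended Euclidean Algorithm:
gcd(84, 113) = 1
Bezout coefficients: 84 × -39 + 113 × 29 = 1
So 84 × -39 ≡ 1 (mod 113)
The inverse is -39 mod 113 = 74
Verification: 84 × 74 = 6216 = 55 × 113 + 1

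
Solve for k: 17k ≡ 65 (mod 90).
25

Since gcd(17, 90) = 1 divides 65, a solution exists.
Multiply both sides by the inverse of 17 mod 90:
  17^(-1) mod 90 = 53
  x ≡ 53 × 65 ≡ 3445 ≡ 25 (mod 90)
Verification: 17 × 25 = 425 = 4 × 90 + 65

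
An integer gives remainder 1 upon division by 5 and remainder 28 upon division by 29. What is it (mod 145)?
M = 5 × 29 = 145. M₁ = 29, y₁ ≡ 4 (mod 5). M₂ = 5, y₂ ≡ 6 (mod 29). x = 1×29×4 + 28×5×6 ≡ 86 (mod 145). The smallest positive such number is 86.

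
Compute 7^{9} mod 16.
7

Using successive squaring:
Binary expansion of 9: 1001
Powers of 7 mod 16 (each is the square of the previous):
  7^1 ≡ 7 (mod 16)
  7^2 ≡ 7² = 49 ≡ 1 (mod 16)
  7^4 ≡ 1² = 1 ≡ 1 (mod 16)
  7^8 ≡ 1² = 1 ≡ 1 (mod 16)
9 = 8 + 1, so 7^9 = 7^8 × 7^1 ≡ 1 × 7 (mod 16)
Multiplying step by step:
  1 × 7 = 7 ≡ 7 (mod 16)
Result: 7^9 ≡ 7 (mod 16)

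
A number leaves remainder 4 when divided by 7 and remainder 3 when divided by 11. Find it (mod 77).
M = 7 × 11 = 77. M₁ = 11, y₁ ≡ 2 (mod 7). M₂ = 7, y₂ ≡ 8 (mod 11). t = 4×11×2 + 3×7×8 ≡ 25 (mod 77)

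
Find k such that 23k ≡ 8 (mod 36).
16

Since gcd(23, 36) = 1 divides 8, a solution exists.
Multiply both sides by the inverse of 23 mod 36:
  23^(-1) mod 36 = 11
  x ≡ 11 × 8 ≡ 88 ≡ 16 (mod 36)
Verification: 23 × 16 = 368 = 10 × 36 + 8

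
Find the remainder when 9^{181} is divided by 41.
By Fermat: 9^{40} ≡ 1 (mod 41). 181 = 4×40 + 21. So 9^{181} ≡ 9^{21} ≡ 9 (mod 41)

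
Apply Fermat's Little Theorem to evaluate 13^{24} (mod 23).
8

By Fermat's Little Theorem, a^(p-1) ≡ 1 (mod p) for prime p and gcd(a, p) = 1
Here p = 23, so 13^22 ≡ 1 (mod 23)
We can reduce the exponent: 24 mod 22 = 2
So 13^24 ≡ 13^2 (mod 23)
Computing: 13^2 mod 23 = 8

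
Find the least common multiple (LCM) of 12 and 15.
60

First find GCD(12, 15) using the Euclidean algorithm:
12 = 0 × 15 + 12
15 = 1 × 12 + 3
12 = 4 × 3 + 0
GCD(12, 15) = 3

LCM formula: LCM(a, b) = (a × b) / GCD(a, b)
LCM(12, 15) = (12 × 15) / 3
LCM(12, 15) = 180 / 3
LCM(12, 15) = 60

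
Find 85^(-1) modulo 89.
22

Using Extended Euclidean Algorithm:
gcd(85, 89) = 1
Bezout coefficients: 85 × 22 + 89 × -21 = 1
So 85 × 22 ≡ 1 (mod 89)
The inverse is 22 mod 89 = 22
Verification: 85 × 22 = 1870 = 21 × 89 + 1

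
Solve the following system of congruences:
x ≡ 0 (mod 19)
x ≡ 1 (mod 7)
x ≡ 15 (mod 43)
1520

Using the Chinese Remainder Theorem:
M = product of moduli = 5719
For equation 1: M_1 = 301, 301 ≡ 16 (mod 19), inverse of 301 mod 19 is 6 (check: 16 × 6 = 96 ≡ 1 (mod 19))
For equation 2: M_2 = 817, 817 ≡ 5 (mod 7), inverse of 817 mod 7 is 3 (check: 5 × 3 = 15 ≡ 1 (mod 7))
For equation 3: M_3 = 133, 133 ≡ 4 (mod 43), inverse of 133 mod 43 is 11 (check: 4 × 11 = 44 ≡ 1 (mod 43))
Combine: x ≡ Σ r_i×M_i×(M_i⁻¹ mod m_i) = 0×301×6 + 1×817×3 + 15×133×11 = 0 + 2451 + 21945 = 24396
24396 mod 5719 = 1520
x ≡ 1520 (mod 5719)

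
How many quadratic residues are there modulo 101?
For prime 101, there are (p-1)/2 = (101-1)/2 = 50 quadratic residues (excluding 0).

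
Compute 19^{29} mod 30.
19

Using successive squaring:
Binary expansion of 29: 11101
Powers of 19 mod 30 (each is the square of the previous):
  19^1 ≡ 19 (mod 30)
  19^2 ≡ 19² = 361 ≡ 1 (mod 30)
  19^4 ≡ 1² = 1 ≡ 1 (mod 30)
  19^8 ≡ 1² = 1 ≡ 1 (mod 30)
  19^16 ≡ 1² = 1 ≡ 1 (mod 30)
29 = 16 + 8 + 4 + 1, so 19^29 = 19^16 × 19^8 × 19^4 × 19^1 ≡ 1 × 1 × 1 × 19 (mod 30)
Multiplying step by step:
  1 × 1 = 1 ≡ 1 (mod 30)
  1 × 1 = 1 ≡ 1 (mod 30)
  1 × 19 = 19 ≡ 19 (mod 30)
Result: 19^29 ≡ 19 (mod 30)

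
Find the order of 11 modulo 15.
Powers of 11 mod 15: 11^1≡11, 11^2≡1. Order = 2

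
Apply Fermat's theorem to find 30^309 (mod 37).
By Fermat: 30^{36} ≡ 1 (mod 37). 309 = 8×36 + 21. So 30^{309} ≡ 30^{21} ≡ 27 (mod 37)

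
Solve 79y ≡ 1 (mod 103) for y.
30

Using Extended Euclidean Algorithm:
gcd(79, 103) = 1
Bezout coefficients: 79 × 30 + 103 × -23 = 1
So 79 × 30 ≡ 1 (mod 103)
The inverse is 30 mod 103 = 30
Verification: 79 × 30 = 2370 = 23 × 103 + 1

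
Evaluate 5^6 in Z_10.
6 = 4 + 2 (binary 110). Repeated squaring mod 10: 5^1 ≡ 5; 5^2 ≡ 5² = 25 ≡ 5; 5^4 ≡ 5² = 25 ≡ 5. Multiply: 5^6 = 5^4 × 5^2 ≡ 5 × 5 (mod 10): 5 × 5 = 25 ≡ 5. So 5^6 ≡ 5 (mod 10).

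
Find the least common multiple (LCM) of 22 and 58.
638

First find GCD(22, 58) using the Euclidean algorithm:
22 = 0 × 58 + 22
58 = 2 × 22 + 14
22 = 1 × 14 + 8
14 = 1 × 8 + 6
8 = 1 × 6 + 2
6 = 3 × 2 + 0
GCD(22, 58) = 2

LCM formula: LCM(a, b) = (a × b) / GCD(a, b)
LCM(22, 58) = (22 × 58) / 2
LCM(22, 58) = 1276 / 2
LCM(22, 58) = 638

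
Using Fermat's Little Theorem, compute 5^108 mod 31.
By Fermat: 5^{30} ≡ 1 (mod 31). 108 = 3×30 + 18. So 5^{108} ≡ 5^{18} ≡ 1 (mod 31)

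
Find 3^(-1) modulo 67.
45

Using Extended Euclidean Algorithm:
gcd(3, 67) = 1
Bezout coefficients: 3 × -22 + 67 × 1 = 1
So 3 × -22 ≡ 1 (mod 67)
The inverse is -22 mod 67 = 45
Verification: 3 × 45 = 135 = 2 × 67 + 1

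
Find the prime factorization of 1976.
2^3 × 13 × 19

Divide by primes starting from smallest:
1976 ÷ 2 = 988
988 ÷ 2 = 494
494 ÷ 2 = 247
247 ÷ 13 = 19
19 ÷ 19 = 1

1976 = 2^3 × 13 × 19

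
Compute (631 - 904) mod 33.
24

(631 - 904) = -273
-273 mod 33 = 24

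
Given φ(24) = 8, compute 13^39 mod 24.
By Euler: 13^{8} ≡ 1 (mod 24) since gcd(13, 24) = 1. 39 = 4×8 + 7. So 13^{39} ≡ 13^{7} ≡ 13 (mod 24)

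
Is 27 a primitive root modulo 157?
p - 1 = 156 has prime divisors 2, 3, 13. Check 27^(156/q) mod 157 for each: 27^(156/2) = 27^78 ≡ 1, 27^(156/3) = 27^52 ≡ 1, 27^(156/13) = 27^12 ≡ 93 (mod 157). Since 27^78 ≡ 1 (mod 157), the order of 27 divides 78 (in fact the order is 26) ≠ 156, so it is not a primitive root.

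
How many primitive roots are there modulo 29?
Number of primitive roots mod 29 = φ(28) = 12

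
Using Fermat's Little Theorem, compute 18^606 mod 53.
By Fermat: 18^{52} ≡ 1 (mod 53). 606 ≡ 34 (mod 52). So 18^{606} ≡ 18^{34} ≡ 29 (mod 53)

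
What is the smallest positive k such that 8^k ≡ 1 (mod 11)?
Powers of 8 mod 11: 8^1≡8, 8^2≡9, 8^3≡6, 8^4≡4, 8^5≡10, 8^6≡3, 8^7≡2, 8^8≡5, 8^9≡7, 8^10≡1. Order = 10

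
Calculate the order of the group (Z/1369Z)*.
1332

Prime factorization: 1369 = 37^2
Using the formula φ(n) = n × Π(1 - 1/p) for each prime factor p:
φ(1369) = 1369 × (1 - 1/37)
φ(1369) = 1332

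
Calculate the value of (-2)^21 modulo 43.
Using repeated squaring. (-2) ≡ 41 (mod 43). 21 = 16 + 4 + 1 (binary 10101). Repeated squaring mod 43: 41^1 ≡ 41; 41^2 ≡ 41² = 1681 ≡ 4; 41^4 ≡ 4² = 16 ≡ 16; 41^8 ≡ 16² = 256 ≡ 41; 41^16 ≡ 41² = 1681 ≡ 4. Multiply: (-2)^21 ≡ 41^16 × 41^4 × 41^1 ≡ 4 × 16 × 41 (mod 43): 4 × 16 = 64 ≡ 21; 21 × 41 = 861 ≡ 1. So (-2)^21 ≡ 1 (mod 43).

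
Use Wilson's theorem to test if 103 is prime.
(102)! mod 103 = 102. Since 102 ≡ -1 (mod 103), 103 is prime.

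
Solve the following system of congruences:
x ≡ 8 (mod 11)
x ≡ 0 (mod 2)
8

Using the Chinese Remainder Theorem:
M = product of moduli = 22
For equation 1: M_1 = 2, 2 ≡ 2 (mod 11), inverse of 2 mod 11 is 6 (check: 2 × 6 = 12 ≡ 1 (mod 11))
For equation 2: M_2 = 11, 11 ≡ 1 (mod 2), inverse of 11 mod 2 is 1 (check: 1 × 1 = 1 ≡ 1 (mod 2))
Combine: x ≡ Σ r_i×M_i×(M_i⁻¹ mod m_i) = 8×2×6 + 0×11×1 = 96 + 0 = 96
96 mod 22 = 8
x ≡ 8 (mod 22)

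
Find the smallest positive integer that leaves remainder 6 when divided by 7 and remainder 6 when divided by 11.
M = 7 × 11 = 77. M₁ = 11, y₁ ≡ 2 (mod 7). M₂ = 7, y₂ ≡ 8 (mod 11). y = 6×11×2 + 6×7×8 ≡ 6 (mod 77). The smallest positive such number is 6.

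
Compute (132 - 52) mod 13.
2

(132 - 52) = 80
80 mod 13 = 2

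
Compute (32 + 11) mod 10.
3

(32 + 11) = 43
43 mod 10 = 3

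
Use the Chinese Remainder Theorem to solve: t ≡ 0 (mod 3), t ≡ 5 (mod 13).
M = 3 × 13 = 39. M₁ = 13, y₁ ≡ 1 (mod 3). M₂ = 3, y₂ ≡ 9 (mod 13). t = 0×13×1 + 5×3×9 ≡ 18 (mod 39)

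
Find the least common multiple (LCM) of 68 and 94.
3196

First find GCD(68, 94) using the Euclidean algorithm:
68 = 0 × 94 + 68
94 = 1 × 68 + 26
68 = 2 × 26 + 16
26 = 1 × 16 + 10
16 = 1 × 10 + 6
10 = 1 × 6 + 4
6 = 1 × 4 + 2
4 = 2 × 2 + 0
GCD(68, 94) = 2

LCM formula: LCM(a, b) = (a × b) / GCD(a, b)
LCM(68, 94) = (68 × 94) / 2
LCM(68, 94) = 6392 / 2
LCM(68, 94) = 3196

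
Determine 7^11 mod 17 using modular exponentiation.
Using repeated squaring. 11 = 8 + 2 + 1 (binary 1011). Repeated squaring mod 17: 7^1 ≡ 7; 7^2 ≡ 7² = 49 ≡ 15; 7^4 ≡ 15² = 225 ≡ 4; 7^8 ≡ 4² = 16 ≡ 16. Multiply: 7^11 = 7^8 × 7^2 × 7^1 ≡ 16 × 15 × 7 (mod 17): 16 × 15 = 240 ≡ 2; 2 × 7 = 14 ≡ 14. So 7^11 ≡ 14 (mod 17).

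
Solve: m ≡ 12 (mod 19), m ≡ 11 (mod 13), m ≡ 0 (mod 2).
M = 19 × 13 × 2 = 494. M₁ = 26, y₁ ≡ 11 (mod 19). M₂ = 38, y₂ ≡ 12 (mod 13). M₃ = 247, y₃ ≡ 1 (mod 2). m = 12×26×11 + 11×38×12 + 0×247×1 ≡ 50 (mod 494)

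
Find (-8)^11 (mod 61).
Using repeated squaring. (-8) ≡ 53 (mod 61). 11 = 8 + 2 + 1 (binary 1011). Repeated squaring mod 61: 53^1 ≡ 53; 53^2 ≡ 53² = 2809 ≡ 3; 53^4 ≡ 3² = 9 ≡ 9; 53^8 ≡ 9² = 81 ≡ 20. Multiply: (-8)^11 ≡ 53^8 × 53^2 × 53^1 ≡ 20 × 3 × 53 (mod 61): 20 × 3 = 60 ≡ 60; 60 × 53 = 3180 ≡ 8. So (-8)^11 ≡ 8 (mod 61).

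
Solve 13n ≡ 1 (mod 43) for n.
13^(-1) ≡ 10 (mod 43). Verification: 13 × 10 = 130 ≡ 1 (mod 43)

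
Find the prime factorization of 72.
2^3 × 3^2

Divide by primes starting from smallest:
72 ÷ 2 = 36
36 ÷ 2 = 18
18 ÷ 2 = 9
9 ÷ 3 = 3
3 ÷ 3 = 1

72 = 2^3 × 3^2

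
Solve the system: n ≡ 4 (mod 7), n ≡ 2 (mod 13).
M = 7 × 13 = 91. M₁ = 13, y₁ ≡ 6 (mod 7). M₂ = 7, y₂ ≡ 2 (mod 13). n = 4×13×6 + 2×7×2 ≡ 67 (mod 91)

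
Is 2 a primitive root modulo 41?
No

To verify, check if 2^(40/q) ≢ 1 (mod 41) for each prime divisor q of 40
Divisors of 40 = 40: [1, 2, 4, 5, 8, 10, 20, 40]
  2^(40/2) = 2^20 ≡ 1 (mod 41)
  2^(40/5) = 2^8 ≡ 10 (mod 41)
Conclusion: 2 is not a primitive root modulo 41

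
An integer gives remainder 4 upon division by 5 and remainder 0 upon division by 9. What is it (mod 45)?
M = 5 × 9 = 45. M₁ = 9, y₁ ≡ 4 (mod 5). M₂ = 5, y₂ ≡ 2 (mod 9). z = 4×9×4 + 0×5×2 ≡ 9 (mod 45). The smallest positive such number is 9.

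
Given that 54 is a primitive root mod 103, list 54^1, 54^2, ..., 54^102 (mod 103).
g^1, g^2, ..., g^{102} mod 103: {54, 32, 80, 97, 88, 14, 35, 36, 90, 19, 99, 93, 78, 92, 24, 60, 47, 66, 62, 52, 27, 16, 40, 100, 44, 7, 69, 18, 45, 61, 101, 98, 39, 46, 12, 30, 75, 33, 31, 26, 65, 8, 20, 50, 22, 55, 86, 9, 74, 82, 102, 49, 71, 23, 6, 15, 89, 68, 67, 13, 84, 4, 10, 25, 11, 79, 43, 56, 37, 41, 51, 76, 87, 63, 3, 59, 96, 34, 85, 58, 42, 2, 5, 64, 57, 91, 73, 28, 70, 72, 77, 38, 95, 83, 53, 81, 48, 17, 94, 29, 21, 1}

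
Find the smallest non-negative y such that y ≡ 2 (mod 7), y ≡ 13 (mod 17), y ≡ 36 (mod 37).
1220

Using the Chinese Remainder Theorem:
M = product of moduli = 4403
For equation 1: M_1 = 629, 629 ≡ 6 (mod 7), inverse of 629 mod 7 is 6 (check: 6 × 6 = 36 ≡ 1 (mod 7))
For equation 2: M_2 = 259, 259 ≡ 4 (mod 17), inverse of 259 mod 17 is 13 (check: 4 × 13 = 52 ≡ 1 (mod 17))
For equation 3: M_3 = 119, 119 ≡ 8 (mod 37), inverse of 119 mod 37 is 14 (check: 8 × 14 = 112 ≡ 1 (mod 37))
Combine: y ≡ Σ r_i×M_i×(M_i⁻¹ mod m_i) = 2×629×6 + 13×259×13 + 36×119×14 = 7548 + 43771 + 59976 = 111295
111295 mod 4403 = 1220
y ≡ 1220 (mod 4403)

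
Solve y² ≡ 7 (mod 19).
The square roots of 7 mod 19 are 11 and 8. Verify: 11² = 121 ≡ 7 (mod 19)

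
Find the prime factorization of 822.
2 × 3 × 137

Divide by primes starting from smallest:
822 ÷ 2 = 411
411 ÷ 3 = 137
137 ÷ 137 = 1

822 = 2 × 3 × 137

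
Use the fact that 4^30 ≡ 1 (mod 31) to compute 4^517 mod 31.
By Fermat: 4^{30} ≡ 1 (mod 31). 517 ≡ 7 (mod 30). So 4^{517} ≡ 4^{7} ≡ 16 (mod 31)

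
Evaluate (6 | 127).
(6/127) = 6^{63} mod 127 = -1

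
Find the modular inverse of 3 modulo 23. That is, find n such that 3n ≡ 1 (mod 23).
8

Using Extended Euclidean Algorithm:
gcd(3, 23) = 1
Bezout coefficients: 3 × 8 + 23 × -1 = 1
So 3 × 8 ≡ 1 (mod 23)
The inverse is 8 mod 23 = 8
Verification: 3 × 8 = 24 = 1 × 23 + 1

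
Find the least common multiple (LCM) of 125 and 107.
13375

First find GCD(125, 107) using the Euclidean algorithm:
125 = 1 × 107 + 18
107 = 5 × 18 + 17
18 = 1 × 17 + 1
17 = 17 × 1 + 0
GCD(125, 107) = 1

LCM formula: LCM(a, b) = (a × b) / GCD(a, b)
LCM(125, 107) = (125 × 107) / 1
LCM(125, 107) = 13375 / 1
LCM(125, 107) = 13375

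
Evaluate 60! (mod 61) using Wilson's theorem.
By Wilson's theorem, (60)! ≡ -1 ≡ 60 (mod 61)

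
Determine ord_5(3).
Powers of 3 mod 5: 3^1≡3, 3^2≡4, 3^3≡2, 3^4≡1. Order = 4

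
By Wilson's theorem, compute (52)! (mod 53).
By Wilson's theorem, (52)! ≡ -1 ≡ 52 (mod 53)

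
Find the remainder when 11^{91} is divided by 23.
By Fermat: 11^{22} ≡ 1 (mod 23). 91 = 4×22 + 3. So 11^{91} ≡ 11^{3} ≡ 20 (mod 23)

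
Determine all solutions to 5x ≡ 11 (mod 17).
9

Since gcd(5, 17) = 1 divides 11, a solution exists.
Multiply both sides by the inverse of 5 mod 17:
  5^(-1) mod 17 = 7
  x ≡ 7 × 11 ≡ 77 ≡ 9 (mod 17)
Verification: 5 × 9 = 45 = 2 × 17 + 11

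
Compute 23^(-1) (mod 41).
23^(-1) ≡ 25 (mod 41). Verification: 23 × 25 = 575 ≡ 1 (mod 41)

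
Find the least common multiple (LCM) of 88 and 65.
5720

First find GCD(88, 65) using the Euclidean algorithm:
88 = 1 × 65 + 23
65 = 2 × 23 + 19
23 = 1 × 19 + 4
19 = 4 × 4 + 3
4 = 1 × 3 + 1
3 = 3 × 1 + 0
GCD(88, 65) = 1

LCM formula: LCM(a, b) = (a × b) / GCD(a, b)
LCM(88, 65) = (88 × 65) / 1
LCM(88, 65) = 5720 / 1
LCM(88, 65) = 5720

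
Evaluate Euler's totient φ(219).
144

Prime factorization: 219 = 3 × 73
Using the formula φ(n) = n × Π(1 - 1/p) for each prime factor p:
φ(219) = 219 × (1 - 1/3) × (1 - 1/73)
φ(219) = 144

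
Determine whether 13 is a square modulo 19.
By Euler's criterion: 13^{9} ≡ 18 (mod 19). Since this equals -1 (≡ 18), 13 is not a QR.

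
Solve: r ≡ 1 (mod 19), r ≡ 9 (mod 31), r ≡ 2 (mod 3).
M = 19 × 31 × 3 = 1767. M₁ = 93, y₁ ≡ 9 (mod 19). M₂ = 57, y₂ ≡ 6 (mod 31). M₃ = 589, y₃ ≡ 1 (mod 3). r = 1×93×9 + 9×57×6 + 2×589×1 ≡ 1559 (mod 1767)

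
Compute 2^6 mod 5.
6 = 4 + 2 (binary 110). Repeated squaring mod 5: 2^1 ≡ 2; 2^2 ≡ 2² = 4 ≡ 4; 2^4 ≡ 4² = 16 ≡ 1. Multiply: 2^6 = 2^4 × 2^2 ≡ 1 × 4 (mod 5): 1 × 4 = 4 ≡ 4. So 2^6 ≡ 4 (mod 5).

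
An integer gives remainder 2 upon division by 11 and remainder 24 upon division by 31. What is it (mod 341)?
M = 11 × 31 = 341. M₁ = 31, y₁ ≡ 5 (mod 11). M₂ = 11, y₂ ≡ 17 (mod 31). m = 2×31×5 + 24×11×17 ≡ 24 (mod 341). The smallest positive such number is 24.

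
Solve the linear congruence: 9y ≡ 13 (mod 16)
5

Since gcd(9, 16) = 1 divides 13, a solution exists.
Multiply both sides by the inverse of 9 mod 16:
  9^(-1) mod 16 = 9
  x ≡ 9 × 13 ≡ 117 ≡ 5 (mod 16)
Verification: 9 × 5 = 45 = 2 × 16 + 13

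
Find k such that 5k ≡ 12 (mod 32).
28

Since gcd(5, 32) = 1 divides 12, a solution exists.
Multiply both sides by the inverse of 5 mod 32:
  5^(-1) mod 32 = 13
  x ≡ 13 × 12 ≡ 156 ≡ 28 (mod 32)
Verification: 5 × 28 = 140 = 4 × 32 + 12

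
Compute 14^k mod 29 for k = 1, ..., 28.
g^1, g^2, ..., g^{28} mod 29: {14, 22, 18, 20, 19, 5, 12, 23, 3, 13, 8, 25, 2, 28, 15, 7, 11, 9, 10, 24, 17, 6, 26, 16, 21, 4, 27, 1}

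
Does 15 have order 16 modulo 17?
p - 1 = 16 has prime divisors 2. Check 15^(16/q) mod 17 for each: 15^(16/2) = 15^8 ≡ 1 (mod 17). Since 15^8 ≡ 1 (mod 17), the order of 15 divides 8 (in fact the order is 8) ≠ 16, so it is not a primitive root.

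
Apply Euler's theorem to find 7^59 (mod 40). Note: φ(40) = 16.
By Euler: 7^{16} ≡ 1 (mod 40) since gcd(7, 40) = 1. 59 = 3×16 + 11. So 7^{59} ≡ 7^{11} ≡ 23 (mod 40)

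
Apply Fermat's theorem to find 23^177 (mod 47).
By Fermat: 23^{46} ≡ 1 (mod 47). 177 = 3×46 + 39. So 23^{177} ≡ 23^{39} ≡ 13 (mod 47)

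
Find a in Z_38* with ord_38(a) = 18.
3 has order 18 mod 38 since 3^{18} ≡ 1 (mod 38) and no smaller power works.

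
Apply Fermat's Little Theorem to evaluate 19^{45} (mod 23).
19

By Fermat's Little Theorem, a^(p-1) ≡ 1 (mod p) for prime p and gcd(a, p) = 1
Here p = 23, so 19^22 ≡ 1 (mod 23)
We can reduce the exponent: 45 mod 22 = 1
So 19^45 ≡ 19^1 (mod 23)
Computing: 19^1 mod 23 = 19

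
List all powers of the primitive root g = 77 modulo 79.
g^1, g^2, ..., g^{78} mod 79: {77, 4, 71, 16, 47, 64, 30, 19, 41, 76, 6, 67, 24, 31, 17, 45, 68, 22, 35, 9, 61, 36, 7, 65, 28, 23, 33, 13, 53, 52, 54, 50, 58, 42, 74, 10, 59, 40, 78, 2, 75, 8, 63, 32, 15, 49, 60, 38, 3, 73, 12, 55, 48, 62, 34, 11, 57, 44, 70, 18, 43, 72, 14, 51, 56, 46, 66, 26, 27, 25, 29, 21, 37, 5, 69, 20, 39, 1}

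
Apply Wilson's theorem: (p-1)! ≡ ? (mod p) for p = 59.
By Wilson's theorem, (58)! ≡ -1 ≡ 58 (mod 59)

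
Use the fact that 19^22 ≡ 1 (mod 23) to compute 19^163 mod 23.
By Fermat: 19^{22} ≡ 1 (mod 23). 163 = 7×22 + 9. So 19^{163} ≡ 19^{9} ≡ 10 (mod 23)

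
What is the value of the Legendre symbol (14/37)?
(14/37) = 14^{18} mod 37 = -1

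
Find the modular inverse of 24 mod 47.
24^(-1) ≡ 2 (mod 47). Verification: 24 × 2 = 48 ≡ 1 (mod 47)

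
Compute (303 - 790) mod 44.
41

(303 - 790) = -487
-487 mod 44 = 41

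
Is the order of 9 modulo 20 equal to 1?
No, the actual order is 2, not 1.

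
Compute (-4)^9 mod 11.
(-4) ≡ 7 (mod 11). 9 = 8 + 1 (binary 1001). Repeated squaring mod 11: 7^1 ≡ 7; 7^2 ≡ 7² = 49 ≡ 5; 7^4 ≡ 5² = 25 ≡ 3; 7^8 ≡ 3² = 9 ≡ 9. Multiply: (-4)^9 ≡ 7^8 × 7^1 ≡ 9 × 7 (mod 11): 9 × 7 = 63 ≡ 8. So (-4)^9 ≡ 8 (mod 11).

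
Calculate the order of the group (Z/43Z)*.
42

Prime factorization: 43 = 43
Using the formula φ(n) = n × Π(1 - 1/p) for each prime factor p:
φ(43) = 43 × (1 - 1/43)
φ(43) = 42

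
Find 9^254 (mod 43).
Using Fermat: 9^{42} ≡ 1 (mod 43). 254 ≡ 2 (mod 42). So 9^{254} ≡ 9^{2} ≡ 38 (mod 43)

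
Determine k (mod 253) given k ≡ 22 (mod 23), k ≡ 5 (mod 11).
137

Using the Chinese Remainder Theorem:
M = product of moduli = 253
For equation 1: M_1 = 11, 11 ≡ 11 (mod 23), inverse of 11 mod 23 is 21 (check: 11 × 21 = 231 ≡ 1 (mod 23))
For equation 2: M_2 = 23, 23 ≡ 1 (mod 11), inverse of 23 mod 11 is 1 (check: 1 × 1 = 1 ≡ 1 (mod 11))
Combine: k ≡ Σ r_i×M_i×(M_i⁻¹ mod m_i) = 22×11×21 + 5×23×1 = 5082 + 115 = 5197
5197 mod 253 = 137
k ≡ 137 (mod 253)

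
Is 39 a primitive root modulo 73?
Yes

To verify, check if 39^(72/q) ≢ 1 (mod 73) for each prime divisor q of 72
Divisors of 72 = 72: [1, 2, 3, 4, 6, 8, 9, 12, 18, 24, 36, 72]
  39^(72/2) = 39^36 ≡ 72 (mod 73)
  39^(72/3) = 39^24 ≡ 64 (mod 73)
Conclusion: 39 is a primitive root modulo 73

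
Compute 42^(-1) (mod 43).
42^(-1) ≡ 42 (mod 43). Verification: 42 × 42 = 1764 ≡ 1 (mod 43)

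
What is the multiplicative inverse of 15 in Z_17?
8

Using Extended Euclidean Algorithm:
gcd(15, 17) = 1
Bezout coefficients: 15 × 8 + 17 × -7 = 1
So 15 × 8 ≡ 1 (mod 17)
The inverse is 8 mod 17 = 8
Verification: 15 × 8 = 120 = 7 × 17 + 1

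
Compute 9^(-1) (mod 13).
9^(-1) ≡ 3 (mod 13). Verification: 9 × 3 = 27 ≡ 1 (mod 13)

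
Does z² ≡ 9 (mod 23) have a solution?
By Euler's criterion: 9^{11} ≡ 1 (mod 23). Since this equals 1, 9 is a QR.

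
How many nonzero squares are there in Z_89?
For prime 89, there are (p-1)/2 = (89-1)/2 = 44 quadratic residues (excluding 0).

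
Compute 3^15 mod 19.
Using repeated squaring. 15 = 8 + 4 + 2 + 1 (binary 1111). Repeated squaring mod 19: 3^1 ≡ 3; 3^2 ≡ 3² = 9 ≡ 9; 3^4 ≡ 9² = 81 ≡ 5; 3^8 ≡ 5² = 25 ≡ 6. Multiply: 3^15 = 3^8 × 3^4 × 3^2 × 3^1 ≡ 6 × 5 × 9 × 3 (mod 19): 6 × 5 = 30 ≡ 11; 11 × 9 = 99 ≡ 4; 4 × 3 = 12 ≡ 12. So 3^15 ≡ 12 (mod 19).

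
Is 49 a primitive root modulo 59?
No

To verify, check if 49^(58/q) ≢ 1 (mod 59) for each prime divisor q of 58
Divisors of 58 = 58: [1, 2, 29, 58]
  49^(58/2) = 49^29 ≡ 1 (mod 59)
  49^(58/29) = 49^2 ≡ 41 (mod 59)
Conclusion: 49 is not a primitive root modulo 59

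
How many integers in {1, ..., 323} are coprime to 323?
288

Prime factorization: 323 = 17 × 19
Using the formula φ(n) = n × Π(1 - 1/p) for each prime factor p:
φ(323) = 323 × (1 - 1/17) × (1 - 1/19)
φ(323) = 288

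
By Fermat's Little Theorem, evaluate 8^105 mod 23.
By Fermat: 8^{22} ≡ 1 (mod 23). 105 = 4×22 + 17. So 8^{105} ≡ 8^{17} ≡ 13 (mod 23)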